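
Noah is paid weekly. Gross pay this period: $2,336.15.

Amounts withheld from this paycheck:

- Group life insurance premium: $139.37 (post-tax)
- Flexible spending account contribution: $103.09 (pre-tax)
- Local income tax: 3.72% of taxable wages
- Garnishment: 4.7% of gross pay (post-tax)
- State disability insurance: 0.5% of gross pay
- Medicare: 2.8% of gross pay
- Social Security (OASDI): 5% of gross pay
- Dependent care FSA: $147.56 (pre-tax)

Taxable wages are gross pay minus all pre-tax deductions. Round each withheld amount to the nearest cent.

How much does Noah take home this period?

Flexible spending account contribution: $103.09
Dependent care FSA: $147.56
Pre-tax total = $103.09 + $147.56 = $250.65
Taxable wages = $2,336.15 − $250.65 = $2,085.50
Local income tax: $2,085.50 × 0.0372 = $77.58
Social Security (OASDI): $2,336.15 × 0.05 = $116.81
Medicare: $2,336.15 × 0.028 = $65.41
State disability insurance: $2,336.15 × 0.005 = $11.68
Group life insurance premium: $139.37
Garnishment: $2,336.15 × 0.047 = $109.80
Total deductions = $103.09 + $147.56 + $77.58 + $116.81 + $65.41 + $11.68 + $139.37 + $109.80 = $771.30
Net pay = $2,336.15 − $771.30 = $1,564.85

$1,564.85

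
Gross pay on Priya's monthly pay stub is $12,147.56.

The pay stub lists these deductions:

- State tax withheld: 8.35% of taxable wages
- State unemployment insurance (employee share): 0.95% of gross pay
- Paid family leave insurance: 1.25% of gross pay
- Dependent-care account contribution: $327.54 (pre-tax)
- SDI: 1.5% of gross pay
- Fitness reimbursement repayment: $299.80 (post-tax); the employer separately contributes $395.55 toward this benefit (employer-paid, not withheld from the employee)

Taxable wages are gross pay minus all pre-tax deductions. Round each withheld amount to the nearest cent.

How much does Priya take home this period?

Dependent-care account contribution: $327.54
Taxable wages = $12,147.56 − $327.54 = $11,820.02
State tax withheld: $11,820.02 × 0.0835 = $986.97
State unemployment insurance (employee share): $12,147.56 × 0.0095 = $115.40
Paid family leave insurance: $12,147.56 × 0.0125 = $151.84
SDI: $12,147.56 × 0.015 = $182.21
Fitness reimbursement repayment: $299.80
(Employer's $395.55 toward fitness reimbursement repayment is not withheld from the employee.)
Total deductions = $327.54 + $986.97 + $115.40 + $151.84 + $182.21 + $299.80 = $2,063.76
Net pay = $12,147.56 − $2,063.76 = $10,083.80

$10,083.80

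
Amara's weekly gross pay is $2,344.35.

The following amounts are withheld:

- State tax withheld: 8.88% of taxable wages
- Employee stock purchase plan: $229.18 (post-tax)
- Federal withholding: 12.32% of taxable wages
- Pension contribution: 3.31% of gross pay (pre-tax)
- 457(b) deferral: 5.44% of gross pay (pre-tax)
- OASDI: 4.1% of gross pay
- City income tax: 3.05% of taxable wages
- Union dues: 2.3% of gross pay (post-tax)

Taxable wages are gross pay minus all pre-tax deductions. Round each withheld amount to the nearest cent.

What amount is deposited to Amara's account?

Pension contribution: $2,344.35 × 0.0331 = $77.60
457(b) deferral: $2,344.35 × 0.0544 = $127.53
Pre-tax total = $77.60 + $127.53 = $205.13
Taxable wages = $2,344.35 − $205.13 = $2,139.22
State tax withheld: $2,139.22 × 0.0888 = $189.96
Federal withholding: $2,139.22 × 0.1232 = $263.55
City income tax: $2,139.22 × 0.0305 = $65.25
OASDI: $2,344.35 × 0.041 = $96.12
Employee stock purchase plan: $229.18
Union dues: $2,344.35 × 0.023 = $53.92
Total deductions = $77.60 + $127.53 + $189.96 + $263.55 + $65.25 + $96.12 + $229.18 + $53.92 = $1,103.11
Net pay = $2,344.35 − $1,103.11 = $1,241.24

$1,241.24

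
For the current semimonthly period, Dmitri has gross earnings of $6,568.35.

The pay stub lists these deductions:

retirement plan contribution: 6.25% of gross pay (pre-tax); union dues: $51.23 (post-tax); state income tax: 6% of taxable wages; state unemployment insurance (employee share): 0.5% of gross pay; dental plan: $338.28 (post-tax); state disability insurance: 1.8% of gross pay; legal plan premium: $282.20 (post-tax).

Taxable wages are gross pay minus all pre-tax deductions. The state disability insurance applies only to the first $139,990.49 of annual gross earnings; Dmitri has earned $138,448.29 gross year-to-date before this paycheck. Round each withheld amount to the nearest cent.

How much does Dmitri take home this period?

Retirement plan contribution: $6,568.35 × 0.0625 = $410.52
Taxable wages = $6,568.35 − $410.52 = $6,157.83
State income tax: $6,157.83 × 0.06 = $369.47
State unemployment insurance (employee share): $6,568.35 × 0.005 = $32.84
State disability insurance: only $139,990.49 − $138,448.29 = $1,542.20 of this check is subject → $1,542.20 × 0.018 = $27.76
Union dues: $51.23
Legal plan premium: $282.20
Dental plan: $338.28
Total deductions = $410.52 + $369.47 + $32.84 + $27.76 + $51.23 + $282.20 + $338.28 = $1,512.30
Net pay = $6,568.35 − $1,512.30 = $5,056.05

$5,056.05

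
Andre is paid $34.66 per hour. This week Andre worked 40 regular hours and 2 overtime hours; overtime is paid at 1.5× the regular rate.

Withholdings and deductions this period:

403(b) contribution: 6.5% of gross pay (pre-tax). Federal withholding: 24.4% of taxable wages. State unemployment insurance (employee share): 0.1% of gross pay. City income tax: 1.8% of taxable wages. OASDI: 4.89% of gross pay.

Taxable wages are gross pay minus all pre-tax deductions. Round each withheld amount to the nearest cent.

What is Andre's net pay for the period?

$954.04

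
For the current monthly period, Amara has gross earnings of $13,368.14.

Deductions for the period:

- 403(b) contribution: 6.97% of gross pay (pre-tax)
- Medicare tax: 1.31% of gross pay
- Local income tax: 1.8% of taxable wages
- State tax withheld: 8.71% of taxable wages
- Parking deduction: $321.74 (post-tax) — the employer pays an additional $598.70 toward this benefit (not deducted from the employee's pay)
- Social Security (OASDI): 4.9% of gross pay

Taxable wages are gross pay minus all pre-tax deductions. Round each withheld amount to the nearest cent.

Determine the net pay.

403(b) contribution: $13,368.14 × 0.0697 = $931.76
Taxable wages = $13,368.14 − $931.76 = $12,436.38
State tax withheld: $12,436.38 × 0.0871 = $1,083.21
Local income tax: $12,436.38 × 0.018 = $223.85
Medicare tax: $13,368.14 × 0.0131 = $175.12
Social Security (OASDI): $13,368.14 × 0.049 = $655.04
Parking deduction: $321.74
(Employer's $598.70 toward parking deduction is not withheld from the employee.)
Total deductions = $931.76 + $1,083.21 + $223.85 + $175.12 + $655.04 + $321.74 = $3,390.72
Net pay = $13,368.14 − $3,390.72 = $9,977.42

$9,977.42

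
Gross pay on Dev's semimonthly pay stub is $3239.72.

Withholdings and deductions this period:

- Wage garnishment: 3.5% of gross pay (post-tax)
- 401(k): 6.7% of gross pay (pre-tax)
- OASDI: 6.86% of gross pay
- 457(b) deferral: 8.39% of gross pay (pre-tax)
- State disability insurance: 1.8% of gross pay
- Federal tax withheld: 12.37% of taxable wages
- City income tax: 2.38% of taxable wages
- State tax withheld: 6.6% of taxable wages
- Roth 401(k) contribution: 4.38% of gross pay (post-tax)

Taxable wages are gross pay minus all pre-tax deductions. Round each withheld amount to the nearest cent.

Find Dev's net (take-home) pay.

457(b) deferral: $3239.72 × 0.0839 = $271.81
401(k): $3239.72 × 0.067 = $217.06
Pre-tax total = $271.81 + $217.06 = $488.87
Taxable wages = $3239.72 − $488.87 = $2750.85
City income tax: $2750.85 × 0.0238 = $65.47
Federal tax withheld: $2750.85 × 0.1237 = $340.28
State tax withheld: $2750.85 × 0.066 = $181.56
State disability insurance: $3239.72 × 0.018 = $58.31
OASDI: $3239.72 × 0.0686 = $222.24
Roth 401(k) contribution: $3239.72 × 0.0438 = $141.90
Wage garnishment: $3239.72 × 0.035 = $113.39
Total deductions = $271.81 + $217.06 + $65.47 + $340.28 + $181.56 + $58.31 + $222.24 + $141.90 + $113.39 = $1612.02
Net pay = $3239.72 − $1612.02 = $1627.70

$1627.70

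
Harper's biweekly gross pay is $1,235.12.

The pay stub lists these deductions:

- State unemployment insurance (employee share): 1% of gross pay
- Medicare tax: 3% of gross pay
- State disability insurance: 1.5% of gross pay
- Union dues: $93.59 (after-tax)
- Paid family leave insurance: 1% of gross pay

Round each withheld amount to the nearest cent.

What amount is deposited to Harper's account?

Paid family leave insurance: $1,235.12 × 0.01 = $12.35
State unemployment insurance (employee share): $1,235.12 × 0.01 = $12.35
Medicare tax: $1,235.12 × 0.03 = $37.05
State disability insurance: $1,235.12 × 0.015 = $18.53
Union dues: $93.59
Total deductions = $12.35 + $12.35 + $37.05 + $18.53 + $93.59 = $173.87
Net pay = $1,235.12 − $173.87 = $1,061.25

$1,061.25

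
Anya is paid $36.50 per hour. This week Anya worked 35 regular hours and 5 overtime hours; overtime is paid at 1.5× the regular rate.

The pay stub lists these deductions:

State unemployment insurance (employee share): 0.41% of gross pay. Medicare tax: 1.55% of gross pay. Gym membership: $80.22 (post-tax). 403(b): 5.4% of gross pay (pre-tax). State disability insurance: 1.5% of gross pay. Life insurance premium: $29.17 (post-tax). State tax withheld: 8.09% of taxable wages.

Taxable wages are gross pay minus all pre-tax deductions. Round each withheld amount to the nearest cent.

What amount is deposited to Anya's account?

$1,185.70

Regular pay: 35 × $36.50 = $1,277.50
Overtime pay: 5 × $36.50 × 1.5 = $273.75
Gross pay = $1,277.50 + $273.75 = $1,551.25
403(b): $1,551.25 × 0.054 = $83.77
Taxable wages = $1,551.25 − $83.77 = $1,467.48
State tax withheld: $1,467.48 × 0.0809 = $118.72
Medicare tax: $1,551.25 × 0.0155 = $24.04
State unemployment insurance (employee share): $1,551.25 × 0.0041 = $6.36
State disability insurance: $1,551.25 × 0.015 = $23.27
Life insurance premium: $29.17
Gym membership: $80.22
Total deductions = $83.77 + $118.72 + $24.04 + $6.36 + $23.27 + $29.17 + $80.22 = $365.55
Net pay = $1,551.25 − $365.55 = $1,185.70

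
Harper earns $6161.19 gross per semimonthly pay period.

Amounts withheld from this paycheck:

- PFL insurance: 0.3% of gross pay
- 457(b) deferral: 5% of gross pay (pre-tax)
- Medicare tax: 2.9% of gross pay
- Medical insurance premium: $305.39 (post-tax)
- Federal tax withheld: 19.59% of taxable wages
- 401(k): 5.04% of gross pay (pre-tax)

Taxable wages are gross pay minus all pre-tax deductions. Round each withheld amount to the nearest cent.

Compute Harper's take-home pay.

457(b) deferral: $6161.19 × 0.05 = $308.06
401(k): $6161.19 × 0.0504 = $310.52
Pre-tax total = $308.06 + $310.52 = $618.58
Taxable wages = $6161.19 − $618.58 = $5542.61
Federal tax withheld: $5542.61 × 0.1959 = $1085.80
PFL insurance: $6161.19 × 0.003 = $18.48
Medicare tax: $6161.19 × 0.029 = $178.67
Medical insurance premium: $305.39
Total deductions = $308.06 + $310.52 + $1085.80 + $18.48 + $178.67 + $305.39 = $2206.92
Net pay = $6161.19 − $2206.92 = $3954.27

$3954.27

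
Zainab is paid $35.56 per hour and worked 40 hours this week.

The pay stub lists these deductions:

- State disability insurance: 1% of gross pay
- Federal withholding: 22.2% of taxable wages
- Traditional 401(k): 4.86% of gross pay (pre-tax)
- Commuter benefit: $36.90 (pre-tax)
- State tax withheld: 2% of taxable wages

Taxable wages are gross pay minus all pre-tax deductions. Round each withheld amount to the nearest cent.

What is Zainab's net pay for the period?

Gross pay: 40 × $35.56 = $1,422.40
Commuter benefit: $36.90
Traditional 401(k): $1,422.40 × 0.0486 = $69.13
Pre-tax total = $36.90 + $69.13 = $106.03
Taxable wages = $1,422.40 − $106.03 = $1,316.37
Federal withholding: $1,316.37 × 0.222 = $292.23
State tax withheld: $1,316.37 × 0.02 = $26.33
State disability insurance: $1,422.40 × 0.01 = $14.22
Total deductions = $36.90 + $69.13 + $292.23 + $26.33 + $14.22 = $438.81
Net pay = $1,422.40 − $438.81 = $983.59

$983.59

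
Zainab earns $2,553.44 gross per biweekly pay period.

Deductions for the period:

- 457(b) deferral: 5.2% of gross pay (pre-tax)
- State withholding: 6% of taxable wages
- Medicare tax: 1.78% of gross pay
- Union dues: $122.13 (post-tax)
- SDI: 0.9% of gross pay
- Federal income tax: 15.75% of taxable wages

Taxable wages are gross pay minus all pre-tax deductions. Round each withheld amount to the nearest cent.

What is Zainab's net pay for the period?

$1,703.61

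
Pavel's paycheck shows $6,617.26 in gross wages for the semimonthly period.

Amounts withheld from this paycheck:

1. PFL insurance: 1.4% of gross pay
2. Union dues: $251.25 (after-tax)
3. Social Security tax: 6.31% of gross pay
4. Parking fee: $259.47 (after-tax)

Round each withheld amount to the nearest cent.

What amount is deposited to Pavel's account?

PFL insurance: $6,617.26 × 0.014 = $92.64
Social Security tax: $6,617.26 × 0.0631 = $417.55
Union dues: $251.25
Parking fee: $259.47
Total deductions = $92.64 + $417.55 + $251.25 + $259.47 = $1,020.91
Net pay = $6,617.26 − $1,020.91 = $5,596.35

$5,596.35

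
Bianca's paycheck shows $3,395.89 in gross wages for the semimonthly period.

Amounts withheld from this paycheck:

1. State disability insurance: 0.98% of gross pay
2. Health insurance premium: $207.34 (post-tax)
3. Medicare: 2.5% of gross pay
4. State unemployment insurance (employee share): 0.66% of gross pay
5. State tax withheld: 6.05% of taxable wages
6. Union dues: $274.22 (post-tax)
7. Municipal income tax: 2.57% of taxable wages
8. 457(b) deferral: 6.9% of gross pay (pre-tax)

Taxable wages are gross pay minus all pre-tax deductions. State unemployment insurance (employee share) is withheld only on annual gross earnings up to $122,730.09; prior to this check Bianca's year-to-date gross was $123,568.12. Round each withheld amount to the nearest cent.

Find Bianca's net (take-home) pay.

457(b) deferral: $3,395.89 × 0.069 = $234.32
Taxable wages = $3,395.89 − $234.32 = $3,161.57
Municipal income tax: $3,161.57 × 0.0257 = $81.25
State tax withheld: $3,161.57 × 0.0605 = $191.27
Medicare: $3,395.89 × 0.025 = $84.90
State disability insurance: $3,395.89 × 0.0098 = $33.28
State unemployment insurance (employee share): annual cap $122,730.09 already reached (YTD $123,568.12), so $0.00
Union dues: $274.22
Health insurance premium: $207.34
Total deductions = $234.32 + $81.25 + $191.27 + $84.90 + $33.28 + $0.00 + $274.22 + $207.34 = $1,106.58
Net pay = $3,395.89 − $1,106.58 = $2,289.31

$2,289.31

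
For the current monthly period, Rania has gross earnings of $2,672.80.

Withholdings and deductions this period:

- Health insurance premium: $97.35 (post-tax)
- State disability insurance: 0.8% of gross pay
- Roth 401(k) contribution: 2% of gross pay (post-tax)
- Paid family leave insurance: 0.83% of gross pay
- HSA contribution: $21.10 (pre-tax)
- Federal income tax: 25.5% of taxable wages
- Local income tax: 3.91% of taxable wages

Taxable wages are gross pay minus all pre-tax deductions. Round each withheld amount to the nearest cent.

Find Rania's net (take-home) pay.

HSA contribution: $21.10
Taxable wages = $2,672.80 − $21.10 = $2,651.70
Local income tax: $2,651.70 × 0.0391 = $103.68
Federal income tax: $2,651.70 × 0.255 = $676.18
State disability insurance: $2,672.80 × 0.008 = $21.38
Paid family leave insurance: $2,672.80 × 0.0083 = $22.18
Health insurance premium: $97.35
Roth 401(k) contribution: $2,672.80 × 0.02 = $53.46
Total deductions = $21.10 + $103.68 + $676.18 + $21.38 + $22.18 + $97.35 + $53.46 = $995.33
Net pay = $2,672.80 − $995.33 = $1,677.47

$1,677.47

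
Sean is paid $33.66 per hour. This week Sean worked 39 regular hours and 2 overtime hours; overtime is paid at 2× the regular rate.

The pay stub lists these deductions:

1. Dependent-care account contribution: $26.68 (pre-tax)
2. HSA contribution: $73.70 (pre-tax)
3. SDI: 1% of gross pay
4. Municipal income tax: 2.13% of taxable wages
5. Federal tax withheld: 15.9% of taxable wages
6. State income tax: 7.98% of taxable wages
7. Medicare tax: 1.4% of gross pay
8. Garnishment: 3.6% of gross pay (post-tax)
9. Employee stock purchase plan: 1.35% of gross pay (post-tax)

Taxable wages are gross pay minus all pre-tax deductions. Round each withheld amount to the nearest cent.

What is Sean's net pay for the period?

$890.27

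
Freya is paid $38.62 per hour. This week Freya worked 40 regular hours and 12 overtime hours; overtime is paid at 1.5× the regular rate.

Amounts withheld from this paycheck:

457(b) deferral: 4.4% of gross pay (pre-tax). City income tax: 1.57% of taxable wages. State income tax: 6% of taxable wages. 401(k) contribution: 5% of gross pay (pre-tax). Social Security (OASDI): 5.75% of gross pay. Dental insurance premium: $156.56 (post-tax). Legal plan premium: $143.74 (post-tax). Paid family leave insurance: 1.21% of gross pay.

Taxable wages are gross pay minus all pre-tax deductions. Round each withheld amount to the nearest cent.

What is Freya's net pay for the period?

Regular pay: 40 × $38.62 = $1,544.80
Overtime pay: 12 × $38.62 × 1.5 = $695.16
Gross pay = $1,544.80 + $695.16 = $2,239.96
457(b) deferral: $2,239.96 × 0.044 = $98.56
401(k) contribution: $2,239.96 × 0.05 = $112.00
Pre-tax total = $98.56 + $112.00 = $210.56
Taxable wages = $2,239.96 − $210.56 = $2,029.40
City income tax: $2,029.40 × 0.0157 = $31.86
State income tax: $2,029.40 × 0.06 = $121.76
Paid family leave insurance: $2,239.96 × 0.0121 = $27.10
Social Security (OASDI): $2,239.96 × 0.0575 = $128.80
Legal plan premium: $143.74
Dental insurance premium: $156.56
Total deductions = $98.56 + $112.00 + $31.86 + $121.76 + $27.10 + $128.80 + $143.74 + $156.56 = $820.38
Net pay = $2,239.96 − $820.38 = $1,419.58

$1,419.58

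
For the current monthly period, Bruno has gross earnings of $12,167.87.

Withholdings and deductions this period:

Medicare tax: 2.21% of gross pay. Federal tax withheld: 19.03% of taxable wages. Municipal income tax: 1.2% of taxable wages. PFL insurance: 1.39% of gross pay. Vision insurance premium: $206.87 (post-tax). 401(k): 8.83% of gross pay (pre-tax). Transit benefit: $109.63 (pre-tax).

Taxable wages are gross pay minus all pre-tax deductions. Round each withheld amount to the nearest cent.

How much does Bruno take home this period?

401(k): $12,167.87 × 0.0883 = $1,074.42
Transit benefit: $109.63
Pre-tax total = $1,074.42 + $109.63 = $1,184.05
Taxable wages = $12,167.87 − $1,184.05 = $10,983.82
Federal tax withheld: $10,983.82 × 0.1903 = $2,090.22
Municipal income tax: $10,983.82 × 0.012 = $131.81
PFL insurance: $12,167.87 × 0.0139 = $169.13
Medicare tax: $12,167.87 × 0.0221 = $268.91
Vision insurance premium: $206.87
Total deductions = $1,074.42 + $109.63 + $2,090.22 + $131.81 + $169.13 + $268.91 + $206.87 = $4,050.99
Net pay = $12,167.87 − $4,050.99 = $8,116.88

$8,116.88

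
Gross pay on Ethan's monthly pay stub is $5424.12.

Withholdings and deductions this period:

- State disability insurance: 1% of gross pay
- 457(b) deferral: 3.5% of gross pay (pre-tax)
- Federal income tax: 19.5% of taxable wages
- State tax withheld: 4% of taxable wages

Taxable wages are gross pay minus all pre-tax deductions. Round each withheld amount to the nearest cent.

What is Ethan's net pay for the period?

457(b) deferral: $5424.12 × 0.035 = $189.84
Taxable wages = $5424.12 − $189.84 = $5234.28
State tax withheld: $5234.28 × 0.04 = $209.37
Federal income tax: $5234.28 × 0.195 = $1020.68
State disability insurance: $5424.12 × 0.01 = $54.24
Total deductions = $189.84 + $209.37 + $1020.68 + $54.24 = $1474.13
Net pay = $5424.12 − $1474.13 = $3949.99

$3949.99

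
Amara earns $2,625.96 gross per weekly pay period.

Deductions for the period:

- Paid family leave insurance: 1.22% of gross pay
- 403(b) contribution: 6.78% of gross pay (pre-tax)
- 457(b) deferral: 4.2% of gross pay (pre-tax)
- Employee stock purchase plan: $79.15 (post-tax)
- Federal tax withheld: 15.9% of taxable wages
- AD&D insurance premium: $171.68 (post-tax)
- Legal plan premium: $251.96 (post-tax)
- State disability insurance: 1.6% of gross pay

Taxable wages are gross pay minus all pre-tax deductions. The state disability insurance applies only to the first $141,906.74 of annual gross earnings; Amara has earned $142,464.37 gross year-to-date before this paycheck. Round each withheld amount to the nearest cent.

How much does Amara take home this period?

457(b) deferral: $2,625.96 × 0.042 = $110.29
403(b) contribution: $2,625.96 × 0.0678 = $178.04
Pre-tax total = $110.29 + $178.04 = $288.33
Taxable wages = $2,625.96 − $288.33 = $2,337.63
Federal tax withheld: $2,337.63 × 0.159 = $371.68
Paid family leave insurance: $2,625.96 × 0.0122 = $32.04
State disability insurance: annual cap $141,906.74 already reached (YTD $142,464.37), so $0.00
AD&D insurance premium: $171.68
Employee stock purchase plan: $79.15
Legal plan premium: $251.96
Total deductions = $110.29 + $178.04 + $371.68 + $32.04 + $0.00 + $171.68 + $79.15 + $251.96 = $1,194.84
Net pay = $2,625.96 − $1,194.84 = $1,431.12

$1,431.12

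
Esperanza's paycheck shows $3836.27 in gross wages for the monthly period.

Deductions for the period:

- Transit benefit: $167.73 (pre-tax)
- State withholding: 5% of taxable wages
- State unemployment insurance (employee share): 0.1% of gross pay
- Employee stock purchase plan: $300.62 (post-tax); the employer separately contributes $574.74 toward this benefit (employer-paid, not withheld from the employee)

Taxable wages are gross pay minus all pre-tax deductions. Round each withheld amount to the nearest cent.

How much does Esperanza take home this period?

$3180.65

Transit benefit: $167.73
Taxable wages = $3836.27 − $167.73 = $3668.54
State withholding: $3668.54 × 0.05 = $183.43
State unemployment insurance (employee share): $3836.27 × 0.001 = $3.84
Employee stock purchase plan: $300.62
(Employer's $574.74 toward employee stock purchase plan is not withheld from the employee.)
Total deductions = $167.73 + $183.43 + $3.84 + $300.62 = $655.62
Net pay = $3836.27 − $655.62 = $3180.65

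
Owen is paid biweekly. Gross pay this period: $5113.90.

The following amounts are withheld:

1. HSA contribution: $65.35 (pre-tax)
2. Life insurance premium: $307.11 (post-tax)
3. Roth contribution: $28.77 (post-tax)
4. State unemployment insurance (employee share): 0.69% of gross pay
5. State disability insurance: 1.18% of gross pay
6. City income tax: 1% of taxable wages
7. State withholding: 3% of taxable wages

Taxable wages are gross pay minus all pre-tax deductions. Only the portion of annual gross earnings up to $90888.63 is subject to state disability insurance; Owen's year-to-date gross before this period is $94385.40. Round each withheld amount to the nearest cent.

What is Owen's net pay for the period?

HSA contribution: $65.35
Taxable wages = $5113.90 − $65.35 = $5048.55
City income tax: $5048.55 × 0.01 = $50.49
State withholding: $5048.55 × 0.03 = $151.46
State disability insurance: annual cap $90888.63 already reached (YTD $94385.40), so $0.00
State unemployment insurance (employee share): $5113.90 × 0.0069 = $35.29
Roth contribution: $28.77
Life insurance premium: $307.11
Total deductions = $65.35 + $50.49 + $151.46 + $0.00 + $35.29 + $28.77 + $307.11 = $638.47
Net pay = $5113.90 − $638.47 = $4475.43

$4475.43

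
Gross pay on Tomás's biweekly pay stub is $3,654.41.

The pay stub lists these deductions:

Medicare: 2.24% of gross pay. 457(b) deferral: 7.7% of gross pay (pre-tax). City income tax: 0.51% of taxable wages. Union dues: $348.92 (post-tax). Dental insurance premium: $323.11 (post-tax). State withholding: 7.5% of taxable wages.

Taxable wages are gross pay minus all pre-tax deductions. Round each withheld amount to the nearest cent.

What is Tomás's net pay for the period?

$2,348.95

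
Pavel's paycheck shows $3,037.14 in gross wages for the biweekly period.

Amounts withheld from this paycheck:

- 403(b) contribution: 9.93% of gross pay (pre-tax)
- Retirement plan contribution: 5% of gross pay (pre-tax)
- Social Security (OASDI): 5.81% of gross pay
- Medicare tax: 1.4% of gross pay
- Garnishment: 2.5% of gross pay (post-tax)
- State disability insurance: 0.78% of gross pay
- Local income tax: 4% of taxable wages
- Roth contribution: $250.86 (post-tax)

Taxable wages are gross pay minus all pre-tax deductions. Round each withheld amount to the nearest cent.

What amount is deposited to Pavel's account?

Retirement plan contribution: $3,037.14 × 0.05 = $151.86
403(b) contribution: $3,037.14 × 0.0993 = $301.59
Pre-tax total = $151.86 + $301.59 = $453.45
Taxable wages = $3,037.14 − $453.45 = $2,583.69
Local income tax: $2,583.69 × 0.04 = $103.35
State disability insurance: $3,037.14 × 0.0078 = $23.69
Social Security (OASDI): $3,037.14 × 0.0581 = $176.46
Medicare tax: $3,037.14 × 0.014 = $42.52
Roth contribution: $250.86
Garnishment: $3,037.14 × 0.025 = $75.93
Total deductions = $151.86 + $301.59 + $103.35 + $23.69 + $176.46 + $42.52 + $250.86 + $75.93 = $1,126.26
Net pay = $3,037.14 − $1,126.26 = $1,910.88

$1,910.88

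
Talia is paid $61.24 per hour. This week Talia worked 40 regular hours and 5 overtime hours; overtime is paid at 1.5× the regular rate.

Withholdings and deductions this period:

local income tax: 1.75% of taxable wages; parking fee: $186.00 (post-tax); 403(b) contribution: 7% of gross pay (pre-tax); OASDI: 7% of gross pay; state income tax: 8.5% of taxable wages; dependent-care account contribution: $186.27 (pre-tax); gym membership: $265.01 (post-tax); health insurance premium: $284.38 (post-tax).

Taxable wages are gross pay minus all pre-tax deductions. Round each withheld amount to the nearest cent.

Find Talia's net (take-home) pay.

$1,321.80

Regular pay: 40 × $61.24 = $2,449.60
Overtime pay: 5 × $61.24 × 1.5 = $459.30
Gross pay = $2,449.60 + $459.30 = $2,908.90
Dependent-care account contribution: $186.27
403(b) contribution: $2,908.90 × 0.07 = $203.62
Pre-tax total = $186.27 + $203.62 = $389.89
Taxable wages = $2,908.90 − $389.89 = $2,519.01
State income tax: $2,519.01 × 0.085 = $214.12
Local income tax: $2,519.01 × 0.0175 = $44.08
OASDI: $2,908.90 × 0.07 = $203.62
Health insurance premium: $284.38
Parking fee: $186.00
Gym membership: $265.01
Total deductions = $186.27 + $203.62 + $214.12 + $44.08 + $203.62 + $284.38 + $186.00 + $265.01 = $1,587.10
Net pay = $2,908.90 − $1,587.10 = $1,321.80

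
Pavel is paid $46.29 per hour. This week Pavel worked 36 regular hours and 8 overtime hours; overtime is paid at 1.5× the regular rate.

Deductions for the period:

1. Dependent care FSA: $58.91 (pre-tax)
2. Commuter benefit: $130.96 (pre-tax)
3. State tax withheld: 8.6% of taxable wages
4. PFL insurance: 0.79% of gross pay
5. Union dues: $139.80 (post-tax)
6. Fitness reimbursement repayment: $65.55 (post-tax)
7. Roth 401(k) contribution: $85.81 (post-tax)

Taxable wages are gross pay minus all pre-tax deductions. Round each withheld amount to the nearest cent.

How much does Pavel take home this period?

Regular pay: 36 × $46.29 = $1666.44
Overtime pay: 8 × $46.29 × 1.5 = $555.48
Gross pay = $1666.44 + $555.48 = $2221.92
Commuter benefit: $130.96
Dependent care FSA: $58.91
Pre-tax total = $130.96 + $58.91 = $189.87
Taxable wages = $2221.92 − $189.87 = $2032.05
State tax withheld: $2032.05 × 0.086 = $174.76
PFL insurance: $2221.92 × 0.0079 = $17.55
Fitness reimbursement repayment: $65.55
Roth 401(k) contribution: $85.81
Union dues: $139.80
Total deductions = $130.96 + $58.91 + $174.76 + $17.55 + $65.55 + $85.81 + $139.80 = $673.34
Net pay = $2221.92 − $673.34 = $1548.58

$1548.58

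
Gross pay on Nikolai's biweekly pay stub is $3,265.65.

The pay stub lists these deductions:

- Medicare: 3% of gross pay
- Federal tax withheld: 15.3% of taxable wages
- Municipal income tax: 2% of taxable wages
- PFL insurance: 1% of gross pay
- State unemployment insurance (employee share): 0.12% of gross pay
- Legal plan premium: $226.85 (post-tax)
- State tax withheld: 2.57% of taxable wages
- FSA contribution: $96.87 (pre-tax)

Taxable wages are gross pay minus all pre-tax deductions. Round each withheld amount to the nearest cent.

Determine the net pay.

FSA contribution: $96.87
Taxable wages = $3,265.65 − $96.87 = $3,168.78
Municipal income tax: $3,168.78 × 0.02 = $63.38
Federal tax withheld: $3,168.78 × 0.153 = $484.82
State tax withheld: $3,168.78 × 0.0257 = $81.44
PFL insurance: $3,265.65 × 0.01 = $32.66
State unemployment insurance (employee share): $3,265.65 × 0.0012 = $3.92
Medicare: $3,265.65 × 0.03 = $97.97
Legal plan premium: $226.85
Total deductions = $96.87 + $63.38 + $484.82 + $81.44 + $32.66 + $3.92 + $97.97 + $226.85 = $1,087.91
Net pay = $3,265.65 − $1,087.91 = $2,177.74

$2,177.74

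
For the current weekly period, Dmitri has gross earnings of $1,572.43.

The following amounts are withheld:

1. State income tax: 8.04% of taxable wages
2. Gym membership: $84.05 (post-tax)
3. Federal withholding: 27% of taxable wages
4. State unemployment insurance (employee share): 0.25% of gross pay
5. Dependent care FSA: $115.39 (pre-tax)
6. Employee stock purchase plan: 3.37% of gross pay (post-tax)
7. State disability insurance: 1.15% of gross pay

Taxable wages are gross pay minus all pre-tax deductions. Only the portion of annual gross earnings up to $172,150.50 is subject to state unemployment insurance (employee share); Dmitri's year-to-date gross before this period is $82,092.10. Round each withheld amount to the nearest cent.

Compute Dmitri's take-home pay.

Dependent care FSA: $115.39
Taxable wages = $1,572.43 − $115.39 = $1,457.04
Federal withholding: $1,457.04 × 0.27 = $393.40
State income tax: $1,457.04 × 0.0804 = $117.15
State unemployment insurance (employee share): cap not yet reached, full $1,572.43 is subject → $1,572.43 × 0.0025 = $3.93
State disability insurance: $1,572.43 × 0.0115 = $18.08
Gym membership: $84.05
Employee stock purchase plan: $1,572.43 × 0.0337 = $52.99
Total deductions = $115.39 + $393.40 + $117.15 + $3.93 + $18.08 + $84.05 + $52.99 = $784.99
Net pay = $1,572.43 − $784.99 = $787.44

$787.44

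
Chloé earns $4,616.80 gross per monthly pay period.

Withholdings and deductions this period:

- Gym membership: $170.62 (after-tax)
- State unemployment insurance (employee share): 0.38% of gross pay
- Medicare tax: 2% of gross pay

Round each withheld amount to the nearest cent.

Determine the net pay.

$4,336.30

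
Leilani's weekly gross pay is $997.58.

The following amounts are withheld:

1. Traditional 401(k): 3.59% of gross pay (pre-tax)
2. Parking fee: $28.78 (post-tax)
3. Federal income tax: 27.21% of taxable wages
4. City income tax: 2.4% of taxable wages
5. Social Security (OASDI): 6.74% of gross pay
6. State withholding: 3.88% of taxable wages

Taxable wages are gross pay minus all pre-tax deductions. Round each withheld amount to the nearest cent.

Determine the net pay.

$543.65

Traditional 401(k): $997.58 × 0.0359 = $35.81
Taxable wages = $997.58 − $35.81 = $961.77
City income tax: $961.77 × 0.024 = $23.08
Federal income tax: $961.77 × 0.2721 = $261.70
State withholding: $961.77 × 0.0388 = $37.32
Social Security (OASDI): $997.58 × 0.0674 = $67.24
Parking fee: $28.78
Total deductions = $35.81 + $23.08 + $261.70 + $37.32 + $67.24 + $28.78 = $453.93
Net pay = $997.58 − $453.93 = $543.65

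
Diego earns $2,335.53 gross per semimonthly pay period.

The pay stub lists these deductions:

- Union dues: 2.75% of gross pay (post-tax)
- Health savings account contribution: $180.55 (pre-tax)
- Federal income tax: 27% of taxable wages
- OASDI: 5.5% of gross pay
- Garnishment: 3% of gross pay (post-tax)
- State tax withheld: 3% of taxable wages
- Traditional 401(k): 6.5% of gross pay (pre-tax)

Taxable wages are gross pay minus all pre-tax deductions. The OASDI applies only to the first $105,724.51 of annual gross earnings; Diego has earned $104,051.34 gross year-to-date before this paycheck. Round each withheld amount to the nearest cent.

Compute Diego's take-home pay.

$1,175.89

Health savings account contribution: $180.55
Traditional 401(k): $2,335.53 × 0.065 = $151.81
Pre-tax total = $180.55 + $151.81 = $332.36
Taxable wages = $2,335.53 − $332.36 = $2,003.17
Federal income tax: $2,003.17 × 0.27 = $540.86
State tax withheld: $2,003.17 × 0.03 = $60.10
OASDI: only $105,724.51 − $104,051.34 = $1,673.17 of this check is subject → $1,673.17 × 0.055 = $92.02
Garnishment: $2,335.53 × 0.03 = $70.07
Union dues: $2,335.53 × 0.0275 = $64.23
Total deductions = $180.55 + $151.81 + $540.86 + $60.10 + $92.02 + $70.07 + $64.23 = $1,159.64
Net pay = $2,335.53 − $1,159.64 = $1,175.89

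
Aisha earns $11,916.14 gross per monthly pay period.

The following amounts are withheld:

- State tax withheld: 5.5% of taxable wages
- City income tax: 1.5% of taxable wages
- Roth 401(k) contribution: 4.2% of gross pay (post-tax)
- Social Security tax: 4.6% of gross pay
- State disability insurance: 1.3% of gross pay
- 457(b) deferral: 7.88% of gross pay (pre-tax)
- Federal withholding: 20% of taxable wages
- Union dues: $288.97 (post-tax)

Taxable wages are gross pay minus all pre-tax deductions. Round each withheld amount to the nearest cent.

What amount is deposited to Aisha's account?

$6,520.82

457(b) deferral: $11,916.14 × 0.0788 = $938.99
Taxable wages = $11,916.14 − $938.99 = $10,977.15
Federal withholding: $10,977.15 × 0.2 = $2,195.43
City income tax: $10,977.15 × 0.015 = $164.66
State tax withheld: $10,977.15 × 0.055 = $603.74
Social Security tax: $11,916.14 × 0.046 = $548.14
State disability insurance: $11,916.14 × 0.013 = $154.91
Union dues: $288.97
Roth 401(k) contribution: $11,916.14 × 0.042 = $500.48
Total deductions = $938.99 + $2,195.43 + $164.66 + $603.74 + $548.14 + $154.91 + $288.97 + $500.48 = $5,395.32
Net pay = $11,916.14 − $5,395.32 = $6,520.82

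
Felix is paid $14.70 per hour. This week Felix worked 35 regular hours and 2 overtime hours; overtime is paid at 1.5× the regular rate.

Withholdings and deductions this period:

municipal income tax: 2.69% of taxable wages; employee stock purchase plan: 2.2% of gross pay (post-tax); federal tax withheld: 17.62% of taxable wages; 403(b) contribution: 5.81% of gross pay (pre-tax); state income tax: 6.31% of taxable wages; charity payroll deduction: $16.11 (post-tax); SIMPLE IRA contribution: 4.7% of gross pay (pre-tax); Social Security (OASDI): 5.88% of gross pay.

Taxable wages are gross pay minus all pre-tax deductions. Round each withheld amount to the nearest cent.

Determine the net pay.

Regular pay: 35 × $14.70 = $514.50
Overtime pay: 2 × $14.70 × 1.5 = $44.10
Gross pay = $514.50 + $44.10 = $558.60
SIMPLE IRA contribution: $558.60 × 0.047 = $26.25
403(b) contribution: $558.60 × 0.0581 = $32.45
Pre-tax total = $26.25 + $32.45 = $58.70
Taxable wages = $558.60 − $58.70 = $499.90
Federal tax withheld: $499.90 × 0.1762 = $88.08
Municipal income tax: $499.90 × 0.0269 = $13.45
State income tax: $499.90 × 0.0631 = $31.54
Social Security (OASDI): $558.60 × 0.0588 = $32.85
Employee stock purchase plan: $558.60 × 0.022 = $12.29
Charity payroll deduction: $16.11
Total deductions = $26.25 + $32.45 + $88.08 + $13.45 + $31.54 + $32.85 + $12.29 + $16.11 = $253.02
Net pay = $558.60 − $253.02 = $305.58

$305.58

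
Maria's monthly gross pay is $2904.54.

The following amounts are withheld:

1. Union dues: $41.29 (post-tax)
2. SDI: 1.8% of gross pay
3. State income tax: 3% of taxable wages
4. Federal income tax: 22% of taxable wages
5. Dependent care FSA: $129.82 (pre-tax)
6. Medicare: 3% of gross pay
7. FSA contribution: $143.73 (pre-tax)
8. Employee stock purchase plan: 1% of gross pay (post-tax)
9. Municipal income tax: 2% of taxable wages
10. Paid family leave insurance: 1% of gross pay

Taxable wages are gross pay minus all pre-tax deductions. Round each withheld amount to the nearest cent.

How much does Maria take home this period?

Dependent care FSA: $129.82
FSA contribution: $143.73
Pre-tax total = $129.82 + $143.73 = $273.55
Taxable wages = $2904.54 − $273.55 = $2630.99
State income tax: $2630.99 × 0.03 = $78.93
Municipal income tax: $2630.99 × 0.02 = $52.62
Federal income tax: $2630.99 × 0.22 = $578.82
SDI: $2904.54 × 0.018 = $52.28
Medicare: $2904.54 × 0.03 = $87.14
Paid family leave insurance: $2904.54 × 0.01 = $29.05
Union dues: $41.29
Employee stock purchase plan: $2904.54 × 0.01 = $29.05
Total deductions = $129.82 + $143.73 + $78.93 + $52.62 + $578.82 + $52.28 + $87.14 + $29.05 + $41.29 + $29.05 = $1222.73
Net pay = $2904.54 − $1222.73 = $1681.81

$1681.81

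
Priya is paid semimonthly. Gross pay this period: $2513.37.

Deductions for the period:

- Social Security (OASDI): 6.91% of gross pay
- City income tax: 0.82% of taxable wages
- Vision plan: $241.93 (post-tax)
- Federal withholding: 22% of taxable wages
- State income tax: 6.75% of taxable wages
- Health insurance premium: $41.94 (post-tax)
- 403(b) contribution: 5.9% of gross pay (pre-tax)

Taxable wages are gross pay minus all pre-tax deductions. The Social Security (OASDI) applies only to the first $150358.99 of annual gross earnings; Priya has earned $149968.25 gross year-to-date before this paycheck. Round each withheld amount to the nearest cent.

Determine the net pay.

$1354.86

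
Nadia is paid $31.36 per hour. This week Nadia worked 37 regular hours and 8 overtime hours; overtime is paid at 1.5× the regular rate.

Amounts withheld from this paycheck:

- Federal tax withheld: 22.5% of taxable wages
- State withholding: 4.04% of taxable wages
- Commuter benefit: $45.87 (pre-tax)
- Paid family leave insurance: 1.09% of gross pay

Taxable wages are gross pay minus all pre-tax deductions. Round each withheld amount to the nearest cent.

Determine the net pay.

Regular pay: 37 × $31.36 = $1,160.32
Overtime pay: 8 × $31.36 × 1.5 = $376.32
Gross pay = $1,160.32 + $376.32 = $1,536.64
Commuter benefit: $45.87
Taxable wages = $1,536.64 − $45.87 = $1,490.77
State withholding: $1,490.77 × 0.0404 = $60.23
Federal tax withheld: $1,490.77 × 0.225 = $335.42
Paid family leave insurance: $1,536.64 × 0.0109 = $16.75
Total deductions = $45.87 + $60.23 + $335.42 + $16.75 = $458.27
Net pay = $1,536.64 − $458.27 = $1,078.37

$1,078.37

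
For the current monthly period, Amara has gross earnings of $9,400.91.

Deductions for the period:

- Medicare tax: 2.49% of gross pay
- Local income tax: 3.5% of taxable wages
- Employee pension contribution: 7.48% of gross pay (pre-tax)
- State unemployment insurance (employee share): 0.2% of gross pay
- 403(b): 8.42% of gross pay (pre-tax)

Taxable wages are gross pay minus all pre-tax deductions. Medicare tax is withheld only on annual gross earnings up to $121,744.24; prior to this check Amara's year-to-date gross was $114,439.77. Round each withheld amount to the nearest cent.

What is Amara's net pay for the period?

$7,428.76

Employee pension contribution: $9,400.91 × 0.0748 = $703.19
403(b): $9,400.91 × 0.0842 = $791.56
Pre-tax total = $703.19 + $791.56 = $1,494.75
Taxable wages = $9,400.91 − $1,494.75 = $7,906.16
Local income tax: $7,906.16 × 0.035 = $276.72
Medicare tax: only $121,744.24 − $114,439.77 = $7,304.47 of this check is subject → $7,304.47 × 0.0249 = $181.88
State unemployment insurance (employee share): $9,400.91 × 0.002 = $18.80
Total deductions = $703.19 + $791.56 + $276.72 + $181.88 + $18.80 = $1,972.15
Net pay = $9,400.91 − $1,972.15 = $7,428.76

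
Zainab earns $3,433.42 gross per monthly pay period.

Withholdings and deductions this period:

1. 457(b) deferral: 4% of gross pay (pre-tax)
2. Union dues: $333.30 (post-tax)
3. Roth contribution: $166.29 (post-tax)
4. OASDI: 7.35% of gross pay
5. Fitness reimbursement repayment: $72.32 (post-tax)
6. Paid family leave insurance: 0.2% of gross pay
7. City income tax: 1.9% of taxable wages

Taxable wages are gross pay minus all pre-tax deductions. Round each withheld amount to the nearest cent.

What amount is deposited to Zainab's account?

457(b) deferral: $3,433.42 × 0.04 = $137.34
Taxable wages = $3,433.42 − $137.34 = $3,296.08
City income tax: $3,296.08 × 0.019 = $62.63
OASDI: $3,433.42 × 0.0735 = $252.36
Paid family leave insurance: $3,433.42 × 0.002 = $6.87
Union dues: $333.30
Fitness reimbursement repayment: $72.32
Roth contribution: $166.29
Total deductions = $137.34 + $62.63 + $252.36 + $6.87 + $333.30 + $72.32 + $166.29 = $1,031.11
Net pay = $3,433.42 − $1,031.11 = $2,402.31

$2,402.31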